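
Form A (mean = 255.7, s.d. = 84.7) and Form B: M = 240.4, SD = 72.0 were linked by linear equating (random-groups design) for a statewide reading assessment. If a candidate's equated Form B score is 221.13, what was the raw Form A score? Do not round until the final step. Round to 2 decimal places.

233.03

Invert y = (SD_Y/SD_X)(x − M_X) + M_Y:
x = (SD_X/SD_Y)(y − M_Y) + M_X = (84.7/72.0)(221.13 − 240.4) + 255.7
x = 1.176389 × -19.270 + 255.7 = 233.03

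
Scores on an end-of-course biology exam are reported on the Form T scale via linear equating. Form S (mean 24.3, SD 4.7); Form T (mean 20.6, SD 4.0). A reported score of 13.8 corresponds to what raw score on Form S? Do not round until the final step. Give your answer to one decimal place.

16.3

Invert y = (SD_Y/SD_X)(x − M_X) + M_Y:
x = (SD_X/SD_Y)(y − M_Y) + M_X = (4.7/4.0)(13.8 − 20.6) + 24.3
x = 1.175000 × -6.800 + 24.3 = 16.3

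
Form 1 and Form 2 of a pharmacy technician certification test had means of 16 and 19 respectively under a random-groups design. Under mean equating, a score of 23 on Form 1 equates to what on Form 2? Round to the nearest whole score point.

26

Mean equating: y = x + (M_Y − M_X) = 23 + (19 − 16) = 26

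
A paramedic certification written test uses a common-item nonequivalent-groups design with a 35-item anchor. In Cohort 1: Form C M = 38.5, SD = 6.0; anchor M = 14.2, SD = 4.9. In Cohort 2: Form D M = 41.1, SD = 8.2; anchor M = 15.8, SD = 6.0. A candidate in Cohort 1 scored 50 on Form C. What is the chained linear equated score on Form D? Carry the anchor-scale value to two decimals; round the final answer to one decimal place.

Form C → anchor (Cohort 1): v = (4.9/6.0)(50 − 38.5) + 14.2 = 23.59
anchor → Form D (Cohort 2): y = (8.2/6.0)(23.59 − 15.8) + 41.1 = 51.7

51.7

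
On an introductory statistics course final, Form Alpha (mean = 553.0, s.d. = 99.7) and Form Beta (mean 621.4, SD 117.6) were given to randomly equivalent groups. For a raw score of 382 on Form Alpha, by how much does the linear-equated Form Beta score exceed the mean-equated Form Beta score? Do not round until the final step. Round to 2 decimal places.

-30.70

Mean-equated: 382 + (621.4 − 553.0) = 450.40
Linear-equated: (117.6/99.7)(382 − 553.0) + 621.4 = 419.699
Difference = 419.699 − 450.40 = -30.70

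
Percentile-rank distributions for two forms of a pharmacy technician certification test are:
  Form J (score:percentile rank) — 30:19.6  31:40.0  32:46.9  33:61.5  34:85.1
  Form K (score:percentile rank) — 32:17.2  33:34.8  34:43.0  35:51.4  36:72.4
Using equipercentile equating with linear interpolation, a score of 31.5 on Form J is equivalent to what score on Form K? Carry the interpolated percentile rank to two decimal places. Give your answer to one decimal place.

PR of 31.5 on Form J: 40.0 + (31.5 − 31)/(32 − 31) × (46.9 − 40.0) = 43.45
On Form K, PR 43.45 falls between score 34 (PR 43.0) and 35 (PR 51.4).
Interpolate: 34 + (43.45 − 43.0)/(51.4 − 43.0) × (35 − 34) = 34.1

34.1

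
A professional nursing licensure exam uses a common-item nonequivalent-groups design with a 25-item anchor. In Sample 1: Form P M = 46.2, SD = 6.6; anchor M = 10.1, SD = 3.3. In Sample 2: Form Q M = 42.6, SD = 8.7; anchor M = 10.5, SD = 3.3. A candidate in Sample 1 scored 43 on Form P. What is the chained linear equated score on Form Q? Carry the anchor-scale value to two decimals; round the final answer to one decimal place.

37.3

Form P → anchor (Sample 1): v = (3.3/6.6)(43 − 46.2) + 10.1 = 8.50
anchor → Form Q (Sample 2): y = (8.7/3.3)(8.50 − 10.5) + 42.6 = 37.3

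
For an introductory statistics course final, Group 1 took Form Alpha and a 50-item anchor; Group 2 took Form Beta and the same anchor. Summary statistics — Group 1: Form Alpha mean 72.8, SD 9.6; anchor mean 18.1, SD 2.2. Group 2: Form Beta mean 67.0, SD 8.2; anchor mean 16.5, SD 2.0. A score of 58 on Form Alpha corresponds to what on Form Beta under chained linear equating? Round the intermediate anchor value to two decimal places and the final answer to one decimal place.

Form Alpha → anchor (Group 1): v = (2.2/9.6)(58 − 72.8) + 18.1 = 14.71
anchor → Form Beta (Group 2): y = (8.2/2.0)(14.71 − 16.5) + 67.0 = 59.7

59.7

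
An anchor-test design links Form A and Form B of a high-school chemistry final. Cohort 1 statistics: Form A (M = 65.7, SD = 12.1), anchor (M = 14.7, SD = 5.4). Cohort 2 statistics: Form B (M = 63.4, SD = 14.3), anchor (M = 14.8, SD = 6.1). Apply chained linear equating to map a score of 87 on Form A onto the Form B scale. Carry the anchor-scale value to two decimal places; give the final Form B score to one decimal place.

85.5

Form A → anchor (Cohort 1): v = (5.4/12.1)(87 − 65.7) + 14.7 = 24.21
anchor → Form B (Cohort 2): y = (14.3/6.1)(24.21 − 14.8) + 63.4 = 85.5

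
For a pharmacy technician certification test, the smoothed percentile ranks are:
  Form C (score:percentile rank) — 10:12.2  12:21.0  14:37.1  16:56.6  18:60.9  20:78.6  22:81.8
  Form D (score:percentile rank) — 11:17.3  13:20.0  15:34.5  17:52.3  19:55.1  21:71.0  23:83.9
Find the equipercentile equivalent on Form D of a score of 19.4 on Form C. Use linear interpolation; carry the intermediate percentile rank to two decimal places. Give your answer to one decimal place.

PR of 19.4 on Form C: 60.9 + (19.4 − 18)/(20 − 18) × (78.6 − 60.9) = 73.29
On Form D, PR 73.29 falls between score 21 (PR 71.0) and 23 (PR 83.9).
Interpolate: 21 + (73.29 − 71.0)/(83.9 − 71.0) × (23 − 21) = 21.4

21.4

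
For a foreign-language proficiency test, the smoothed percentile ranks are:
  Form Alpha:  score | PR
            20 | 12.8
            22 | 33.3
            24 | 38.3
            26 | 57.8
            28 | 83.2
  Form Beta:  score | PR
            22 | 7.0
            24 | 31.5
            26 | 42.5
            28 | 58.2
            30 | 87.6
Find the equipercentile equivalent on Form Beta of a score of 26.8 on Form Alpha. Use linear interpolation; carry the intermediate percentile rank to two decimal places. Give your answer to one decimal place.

28.7

PR of 26.8 on Form Alpha: 57.8 + (26.8 − 26)/(28 − 26) × (83.2 − 57.8) = 67.96
On Form Beta, PR 67.96 falls between score 28 (PR 58.2) and 30 (PR 87.6).
Interpolate: 28 + (67.96 − 58.2)/(87.6 − 58.2) × (30 − 28) = 28.7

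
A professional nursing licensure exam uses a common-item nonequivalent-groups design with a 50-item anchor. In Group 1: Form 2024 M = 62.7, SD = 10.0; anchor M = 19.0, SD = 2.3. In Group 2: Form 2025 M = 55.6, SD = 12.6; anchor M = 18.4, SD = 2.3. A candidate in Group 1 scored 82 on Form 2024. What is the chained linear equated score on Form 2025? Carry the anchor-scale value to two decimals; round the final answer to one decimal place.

83.2

Form 2024 → anchor (Group 1): v = (2.3/10.0)(82 − 62.7) + 19.0 = 23.44
anchor → Form 2025 (Group 2): y = (12.6/2.3)(23.44 − 18.4) + 55.6 = 83.2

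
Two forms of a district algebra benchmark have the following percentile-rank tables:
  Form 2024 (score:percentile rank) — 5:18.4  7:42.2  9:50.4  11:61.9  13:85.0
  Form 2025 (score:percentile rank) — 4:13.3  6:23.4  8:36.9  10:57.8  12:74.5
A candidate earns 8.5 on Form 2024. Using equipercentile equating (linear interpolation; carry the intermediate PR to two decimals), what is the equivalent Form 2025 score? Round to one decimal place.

PR of 8.5 on Form 2024: 42.2 + (8.5 − 7)/(9 − 7) × (50.4 − 42.2) = 48.35
On Form 2025, PR 48.35 falls between score 8 (PR 36.9) and 10 (PR 57.8).
Interpolate: 8 + (48.35 − 36.9)/(57.8 − 36.9) × (10 − 8) = 9.1

9.1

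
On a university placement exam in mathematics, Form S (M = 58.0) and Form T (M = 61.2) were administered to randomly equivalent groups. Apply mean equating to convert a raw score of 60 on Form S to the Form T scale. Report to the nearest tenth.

63.2

Mean equating: y = x + (M_Y − M_X) = 60 + (61.2 − 58.0) = 63.2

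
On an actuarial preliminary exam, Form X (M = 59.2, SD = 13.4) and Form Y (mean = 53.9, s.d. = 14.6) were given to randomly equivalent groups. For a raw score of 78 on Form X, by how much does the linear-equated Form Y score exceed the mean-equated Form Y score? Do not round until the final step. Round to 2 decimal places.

Mean-equated: 78 + (53.9 − 59.2) = 72.70
Linear-equated: (14.6/13.4)(78 − 59.2) + 53.9 = 74.384
Difference = 74.384 − 72.70 = 1.68

1.68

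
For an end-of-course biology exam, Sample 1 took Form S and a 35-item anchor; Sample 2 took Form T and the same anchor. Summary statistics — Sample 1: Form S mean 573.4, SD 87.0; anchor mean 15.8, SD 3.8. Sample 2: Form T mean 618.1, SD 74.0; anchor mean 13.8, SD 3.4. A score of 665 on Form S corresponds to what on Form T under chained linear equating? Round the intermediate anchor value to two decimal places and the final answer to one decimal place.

748.7

Form S → anchor (Sample 1): v = (3.8/87.0)(665 − 573.4) + 15.8 = 19.80
anchor → Form T (Sample 2): y = (74.0/3.4)(19.80 − 13.8) + 618.1 = 748.7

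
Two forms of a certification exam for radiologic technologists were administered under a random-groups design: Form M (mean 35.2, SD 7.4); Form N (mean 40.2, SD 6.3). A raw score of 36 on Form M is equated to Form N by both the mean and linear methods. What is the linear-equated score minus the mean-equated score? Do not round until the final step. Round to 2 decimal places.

Mean-equated: 36 + (40.2 − 35.2) = 41.00
Linear-equated: (6.3/7.4)(36 − 35.2) + 40.2 = 40.881
Difference = 40.881 − 41.00 = -0.12

-0.12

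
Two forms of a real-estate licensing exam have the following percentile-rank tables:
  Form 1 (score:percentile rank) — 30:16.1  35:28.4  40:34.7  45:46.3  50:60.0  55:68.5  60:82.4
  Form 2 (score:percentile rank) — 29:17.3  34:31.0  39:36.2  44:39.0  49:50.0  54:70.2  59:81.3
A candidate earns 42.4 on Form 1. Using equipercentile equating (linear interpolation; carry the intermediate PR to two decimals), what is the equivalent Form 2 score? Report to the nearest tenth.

44.6

PR of 42.4 on Form 1: 34.7 + (42.4 − 40)/(45 − 40) × (46.3 − 34.7) = 40.27
On Form 2, PR 40.27 falls between score 44 (PR 39.0) and 49 (PR 50.0).
Interpolate: 44 + (40.27 − 39.0)/(50.0 − 39.0) × (49 − 44) = 44.6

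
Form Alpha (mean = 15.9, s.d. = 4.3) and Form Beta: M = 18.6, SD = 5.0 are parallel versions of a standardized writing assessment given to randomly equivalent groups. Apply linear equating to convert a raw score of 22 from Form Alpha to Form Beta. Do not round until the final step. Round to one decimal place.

25.7

Linear equating: y = (SD_Y/SD_X)(x − M_X) + M_Y
y = (5.0/4.3)(22 − 15.9) + 18.6
y = 1.162791 × 6.1 + 18.6 = 7.0930 + 18.6 = 25.7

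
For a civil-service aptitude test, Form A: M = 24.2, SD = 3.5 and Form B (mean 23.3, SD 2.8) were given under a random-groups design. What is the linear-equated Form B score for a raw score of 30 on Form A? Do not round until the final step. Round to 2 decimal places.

27.94

Linear equating: y = (SD_Y/SD_X)(x − M_X) + M_Y
y = (2.8/3.5)(30 − 24.2) + 23.3
y = 0.800000 × 5.8 + 23.3 = 4.6400 + 23.3 = 27.94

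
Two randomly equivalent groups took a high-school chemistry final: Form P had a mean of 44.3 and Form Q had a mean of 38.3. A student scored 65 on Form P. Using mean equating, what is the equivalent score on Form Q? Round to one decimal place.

Mean equating: y = x + (M_Y − M_X) = 65 + (38.3 − 44.3) = 59.0

59.0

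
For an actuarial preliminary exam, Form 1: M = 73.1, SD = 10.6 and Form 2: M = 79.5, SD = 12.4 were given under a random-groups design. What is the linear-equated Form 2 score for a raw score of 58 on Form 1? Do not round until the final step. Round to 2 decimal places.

61.84

Linear equating: y = (SD_Y/SD_X)(x − M_X) + M_Y
y = (12.4/10.6)(58 − 73.1) + 79.5
y = 1.169811 × -15.1 + 79.5 = -17.6642 + 79.5 = 61.84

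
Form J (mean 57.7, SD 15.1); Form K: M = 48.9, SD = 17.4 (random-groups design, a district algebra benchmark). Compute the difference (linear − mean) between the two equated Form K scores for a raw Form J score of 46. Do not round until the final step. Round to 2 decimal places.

Mean-equated: 46 + (48.9 − 57.7) = 37.20
Linear-equated: (17.4/15.1)(46 − 57.7) + 48.9 = 35.418
Difference = 35.418 − 37.20 = -1.78

-1.78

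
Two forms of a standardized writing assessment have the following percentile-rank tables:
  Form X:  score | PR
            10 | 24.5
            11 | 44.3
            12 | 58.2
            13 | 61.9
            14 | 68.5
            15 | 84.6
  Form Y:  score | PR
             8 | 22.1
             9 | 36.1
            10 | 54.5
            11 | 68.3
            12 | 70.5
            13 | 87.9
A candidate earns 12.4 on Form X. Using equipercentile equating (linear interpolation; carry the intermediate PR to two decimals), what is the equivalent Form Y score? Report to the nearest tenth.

PR of 12.4 on Form X: 58.2 + (12.4 − 12)/(13 − 12) × (61.9 − 58.2) = 59.68
On Form Y, PR 59.68 falls between score 10 (PR 54.5) and 11 (PR 68.3).
Interpolate: 10 + (59.68 − 54.5)/(68.3 − 54.5) × (11 − 10) = 10.4

10.4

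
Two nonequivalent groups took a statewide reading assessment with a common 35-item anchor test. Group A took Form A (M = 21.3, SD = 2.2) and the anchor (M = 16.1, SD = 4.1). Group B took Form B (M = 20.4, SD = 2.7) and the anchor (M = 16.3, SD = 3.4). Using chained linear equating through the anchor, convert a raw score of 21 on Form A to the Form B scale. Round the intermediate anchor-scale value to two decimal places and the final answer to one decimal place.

19.8

Form A → anchor (Group A): v = (4.1/2.2)(21 − 21.3) + 16.1 = 15.54
anchor → Form B (Group B): y = (2.7/3.4)(15.54 − 16.3) + 20.4 = 19.8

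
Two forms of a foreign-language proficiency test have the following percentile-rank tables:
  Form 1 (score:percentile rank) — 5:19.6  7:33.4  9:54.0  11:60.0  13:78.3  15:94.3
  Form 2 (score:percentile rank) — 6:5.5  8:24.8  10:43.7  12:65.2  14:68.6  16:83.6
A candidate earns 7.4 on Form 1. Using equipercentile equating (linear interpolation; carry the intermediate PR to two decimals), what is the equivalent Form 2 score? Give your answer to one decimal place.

PR of 7.4 on Form 1: 33.4 + (7.4 − 7)/(9 − 7) × (54.0 − 33.4) = 37.52
On Form 2, PR 37.52 falls between score 8 (PR 24.8) and 10 (PR 43.7).
Interpolate: 8 + (37.52 − 24.8)/(43.7 − 24.8) × (10 − 8) = 9.3

9.3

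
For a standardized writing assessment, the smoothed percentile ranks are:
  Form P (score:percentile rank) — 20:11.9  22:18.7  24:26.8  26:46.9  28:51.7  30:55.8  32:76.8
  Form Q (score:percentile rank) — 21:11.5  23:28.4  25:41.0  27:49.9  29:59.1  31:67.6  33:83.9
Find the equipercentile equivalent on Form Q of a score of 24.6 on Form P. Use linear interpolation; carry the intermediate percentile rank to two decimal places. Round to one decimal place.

23.7

PR of 24.6 on Form P: 26.8 + (24.6 − 24)/(26 − 24) × (46.9 − 26.8) = 32.83
On Form Q, PR 32.83 falls between score 23 (PR 28.4) and 25 (PR 41.0).
Interpolate: 23 + (32.83 − 28.4)/(41.0 − 28.4) × (25 − 23) = 23.7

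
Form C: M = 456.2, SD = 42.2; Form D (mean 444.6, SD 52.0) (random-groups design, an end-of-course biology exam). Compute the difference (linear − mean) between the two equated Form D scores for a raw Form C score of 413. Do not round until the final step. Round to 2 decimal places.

Mean-equated: 413 + (444.6 − 456.2) = 401.40
Linear-equated: (52.0/42.2)(413 − 456.2) + 444.6 = 391.368
Difference = 391.368 − 401.40 = -10.03

-10.03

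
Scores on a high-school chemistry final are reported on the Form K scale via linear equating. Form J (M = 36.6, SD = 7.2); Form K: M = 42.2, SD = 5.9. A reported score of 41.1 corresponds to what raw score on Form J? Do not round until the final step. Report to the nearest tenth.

Invert y = (SD_Y/SD_X)(x − M_X) + M_Y:
x = (SD_X/SD_Y)(y − M_Y) + M_X = (7.2/5.9)(41.1 − 42.2) + 36.6
x = 1.220339 × -1.100 + 36.6 = 35.3

35.3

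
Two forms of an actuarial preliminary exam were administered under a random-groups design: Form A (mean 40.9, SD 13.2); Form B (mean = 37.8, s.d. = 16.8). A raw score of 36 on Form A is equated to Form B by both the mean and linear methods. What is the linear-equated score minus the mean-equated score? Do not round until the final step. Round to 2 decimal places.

Mean-equated: 36 + (37.8 − 40.9) = 32.90
Linear-equated: (16.8/13.2)(36 − 40.9) + 37.8 = 31.564
Difference = 31.564 − 32.90 = -1.34

-1.34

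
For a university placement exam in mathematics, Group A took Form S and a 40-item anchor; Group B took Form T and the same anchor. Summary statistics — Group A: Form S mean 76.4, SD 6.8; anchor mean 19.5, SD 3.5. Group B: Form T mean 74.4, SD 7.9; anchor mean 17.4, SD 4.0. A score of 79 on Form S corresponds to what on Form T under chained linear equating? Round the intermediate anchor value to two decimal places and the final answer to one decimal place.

81.2

Form S → anchor (Group A): v = (3.5/6.8)(79 − 76.4) + 19.5 = 20.84
anchor → Form T (Group B): y = (7.9/4.0)(20.84 − 17.4) + 74.4 = 81.2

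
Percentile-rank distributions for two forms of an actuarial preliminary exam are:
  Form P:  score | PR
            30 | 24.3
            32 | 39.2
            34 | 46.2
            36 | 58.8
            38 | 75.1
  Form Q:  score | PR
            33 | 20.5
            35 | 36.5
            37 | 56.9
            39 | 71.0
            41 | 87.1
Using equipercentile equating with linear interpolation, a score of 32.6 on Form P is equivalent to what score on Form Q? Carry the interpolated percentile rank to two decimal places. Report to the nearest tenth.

35.5

PR of 32.6 on Form P: 39.2 + (32.6 − 32)/(34 − 32) × (46.2 − 39.2) = 41.30
On Form Q, PR 41.30 falls between score 35 (PR 36.5) and 37 (PR 56.9).
Interpolate: 35 + (41.30 − 36.5)/(56.9 − 36.5) × (37 − 35) = 35.5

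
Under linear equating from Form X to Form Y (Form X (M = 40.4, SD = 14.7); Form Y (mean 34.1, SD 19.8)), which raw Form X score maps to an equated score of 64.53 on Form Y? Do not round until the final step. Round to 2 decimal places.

Invert y = (SD_Y/SD_X)(x − M_X) + M_Y:
x = (SD_X/SD_Y)(y − M_Y) + M_X = (14.7/19.8)(64.53 − 34.1) + 40.4
x = 0.742424 × 30.430 + 40.4 = 62.99

62.99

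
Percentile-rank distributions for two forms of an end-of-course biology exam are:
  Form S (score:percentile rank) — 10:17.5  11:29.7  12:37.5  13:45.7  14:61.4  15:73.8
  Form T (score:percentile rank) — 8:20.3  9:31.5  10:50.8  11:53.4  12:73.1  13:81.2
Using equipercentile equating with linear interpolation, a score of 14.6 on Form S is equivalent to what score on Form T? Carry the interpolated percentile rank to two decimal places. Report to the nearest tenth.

PR of 14.6 on Form S: 61.4 + (14.6 − 14)/(15 − 14) × (73.8 − 61.4) = 68.84
On Form T, PR 68.84 falls between score 11 (PR 53.4) and 12 (PR 73.1).
Interpolate: 11 + (68.84 − 53.4)/(73.1 − 53.4) × (12 − 11) = 11.8

11.8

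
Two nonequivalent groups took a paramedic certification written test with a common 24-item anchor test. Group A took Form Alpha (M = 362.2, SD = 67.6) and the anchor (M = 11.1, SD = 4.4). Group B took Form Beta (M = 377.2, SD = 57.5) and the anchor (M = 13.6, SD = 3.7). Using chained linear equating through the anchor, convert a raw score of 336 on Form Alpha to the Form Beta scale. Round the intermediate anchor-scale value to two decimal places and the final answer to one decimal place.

311.8

Form Alpha → anchor (Group A): v = (4.4/67.6)(336 − 362.2) + 11.1 = 9.39
anchor → Form Beta (Group B): y = (57.5/3.7)(9.39 − 13.6) + 377.2 = 311.8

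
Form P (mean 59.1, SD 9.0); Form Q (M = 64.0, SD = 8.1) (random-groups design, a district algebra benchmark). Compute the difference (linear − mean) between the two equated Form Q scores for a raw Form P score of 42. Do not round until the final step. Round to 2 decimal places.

1.71

Mean-equated: 42 + (64.0 − 59.1) = 46.90
Linear-equated: (8.1/9.0)(42 − 59.1) + 64.0 = 48.610
Difference = 48.610 − 46.90 = 1.71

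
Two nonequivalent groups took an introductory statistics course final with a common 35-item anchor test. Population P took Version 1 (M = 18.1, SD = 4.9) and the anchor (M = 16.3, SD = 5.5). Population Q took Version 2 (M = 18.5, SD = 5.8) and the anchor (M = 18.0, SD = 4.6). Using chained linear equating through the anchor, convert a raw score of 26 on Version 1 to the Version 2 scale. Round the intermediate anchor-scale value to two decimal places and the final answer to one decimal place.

Version 1 → anchor (Population P): v = (5.5/4.9)(26 − 18.1) + 16.3 = 25.17
anchor → Version 2 (Population Q): y = (5.8/4.6)(25.17 − 18.0) + 18.5 = 27.5

27.5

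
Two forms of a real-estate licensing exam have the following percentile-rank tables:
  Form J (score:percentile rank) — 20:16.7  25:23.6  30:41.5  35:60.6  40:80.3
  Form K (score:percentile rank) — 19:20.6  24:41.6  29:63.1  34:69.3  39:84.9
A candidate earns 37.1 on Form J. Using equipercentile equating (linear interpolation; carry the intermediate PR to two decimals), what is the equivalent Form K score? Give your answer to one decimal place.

33.7

PR of 37.1 on Form J: 60.6 + (37.1 − 35)/(40 − 35) × (80.3 − 60.6) = 68.87
On Form K, PR 68.87 falls between score 29 (PR 63.1) and 34 (PR 69.3).
Interpolate: 29 + (68.87 − 63.1)/(69.3 − 63.1) × (34 − 29) = 33.7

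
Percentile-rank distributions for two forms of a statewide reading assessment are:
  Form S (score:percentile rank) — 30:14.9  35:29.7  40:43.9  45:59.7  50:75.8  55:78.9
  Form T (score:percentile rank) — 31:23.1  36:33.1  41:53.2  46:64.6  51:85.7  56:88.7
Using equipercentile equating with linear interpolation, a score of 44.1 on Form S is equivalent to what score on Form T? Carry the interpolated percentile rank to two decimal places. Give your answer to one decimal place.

42.6

PR of 44.1 on Form S: 43.9 + (44.1 − 40)/(45 − 40) × (59.7 − 43.9) = 56.86
On Form T, PR 56.86 falls between score 41 (PR 53.2) and 46 (PR 64.6).
Interpolate: 41 + (56.86 − 53.2)/(64.6 − 53.2) × (46 − 41) = 42.6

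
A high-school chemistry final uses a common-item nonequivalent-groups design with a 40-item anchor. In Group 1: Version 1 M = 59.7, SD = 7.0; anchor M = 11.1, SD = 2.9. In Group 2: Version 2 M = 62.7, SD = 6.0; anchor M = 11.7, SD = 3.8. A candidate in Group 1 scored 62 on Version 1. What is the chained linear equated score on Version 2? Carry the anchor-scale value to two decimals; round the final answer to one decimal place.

63.3

Version 1 → anchor (Group 1): v = (2.9/7.0)(62 − 59.7) + 11.1 = 12.05
anchor → Version 2 (Group 2): y = (6.0/3.8)(12.05 − 11.7) + 62.7 = 63.3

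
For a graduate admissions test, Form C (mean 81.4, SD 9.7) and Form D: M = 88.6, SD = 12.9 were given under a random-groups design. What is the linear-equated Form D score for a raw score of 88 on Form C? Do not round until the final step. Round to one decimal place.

97.4

Linear equating: y = (SD_Y/SD_X)(x − M_X) + M_Y
y = (12.9/9.7)(88 − 81.4) + 88.6
y = 1.329897 × 6.6 + 88.6 = 8.7773 + 88.6 = 97.4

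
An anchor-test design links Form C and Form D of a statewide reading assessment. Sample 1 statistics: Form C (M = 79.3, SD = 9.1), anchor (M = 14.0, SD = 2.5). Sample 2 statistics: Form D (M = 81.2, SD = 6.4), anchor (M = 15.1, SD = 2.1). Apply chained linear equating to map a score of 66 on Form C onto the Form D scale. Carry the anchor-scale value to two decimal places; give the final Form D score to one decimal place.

Form C → anchor (Sample 1): v = (2.5/9.1)(66 − 79.3) + 14.0 = 10.35
anchor → Form D (Sample 2): y = (6.4/2.1)(10.35 − 15.1) + 81.2 = 66.7

66.7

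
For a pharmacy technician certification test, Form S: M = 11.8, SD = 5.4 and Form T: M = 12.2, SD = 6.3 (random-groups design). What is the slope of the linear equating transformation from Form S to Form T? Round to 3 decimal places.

A = SD_Y / SD_X = 6.3 / 5.4 = 1.167

1.167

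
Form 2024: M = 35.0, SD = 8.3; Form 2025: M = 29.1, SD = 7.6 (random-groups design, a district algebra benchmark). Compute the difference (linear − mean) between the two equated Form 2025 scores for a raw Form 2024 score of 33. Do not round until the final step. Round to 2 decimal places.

Mean-equated: 33 + (29.1 − 35.0) = 27.10
Linear-equated: (7.6/8.3)(33 − 35.0) + 29.1 = 27.269
Difference = 27.269 − 27.10 = 0.17

0.17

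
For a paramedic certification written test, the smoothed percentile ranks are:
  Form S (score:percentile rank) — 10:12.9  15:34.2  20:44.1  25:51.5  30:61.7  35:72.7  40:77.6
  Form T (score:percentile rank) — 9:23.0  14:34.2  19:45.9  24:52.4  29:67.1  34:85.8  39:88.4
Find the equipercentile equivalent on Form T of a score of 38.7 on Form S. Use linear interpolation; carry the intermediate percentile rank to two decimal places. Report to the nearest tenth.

PR of 38.7 on Form S: 72.7 + (38.7 − 35)/(40 − 35) × (77.6 − 72.7) = 76.33
On Form T, PR 76.33 falls between score 29 (PR 67.1) and 34 (PR 85.8).
Interpolate: 29 + (76.33 − 67.1)/(85.8 − 67.1) × (34 − 29) = 31.5

31.5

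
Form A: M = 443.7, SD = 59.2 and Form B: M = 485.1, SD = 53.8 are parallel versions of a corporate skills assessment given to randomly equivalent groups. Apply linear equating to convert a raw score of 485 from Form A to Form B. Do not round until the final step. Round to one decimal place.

522.6

Linear equating: y = (SD_Y/SD_X)(x − M_X) + M_Y
y = (53.8/59.2)(485 − 443.7) + 485.1
y = 0.908784 × 41.3 + 485.1 = 37.5328 + 485.1 = 522.6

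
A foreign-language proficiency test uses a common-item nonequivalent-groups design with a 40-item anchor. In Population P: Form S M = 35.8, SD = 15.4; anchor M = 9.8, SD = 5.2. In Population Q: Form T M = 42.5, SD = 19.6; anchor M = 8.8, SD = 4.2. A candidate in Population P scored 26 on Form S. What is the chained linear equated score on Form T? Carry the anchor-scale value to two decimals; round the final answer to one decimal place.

Form S → anchor (Population P): v = (5.2/15.4)(26 − 35.8) + 9.8 = 6.49
anchor → Form T (Population Q): y = (19.6/4.2)(6.49 − 8.8) + 42.5 = 31.7

31.7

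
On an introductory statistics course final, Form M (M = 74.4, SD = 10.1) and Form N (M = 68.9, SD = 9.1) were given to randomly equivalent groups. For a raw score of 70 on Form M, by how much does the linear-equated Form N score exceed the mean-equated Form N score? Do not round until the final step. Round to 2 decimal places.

0.44

Mean-equated: 70 + (68.9 − 74.4) = 64.50
Linear-equated: (9.1/10.1)(70 − 74.4) + 68.9 = 64.936
Difference = 64.936 − 64.50 = 0.44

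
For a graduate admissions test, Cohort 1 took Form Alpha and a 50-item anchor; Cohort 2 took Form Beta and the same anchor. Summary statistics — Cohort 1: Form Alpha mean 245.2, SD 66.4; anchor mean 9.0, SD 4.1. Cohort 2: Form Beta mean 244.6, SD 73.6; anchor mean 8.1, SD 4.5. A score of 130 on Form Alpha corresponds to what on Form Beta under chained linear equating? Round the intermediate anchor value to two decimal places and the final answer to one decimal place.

143.0

Form Alpha → anchor (Cohort 1): v = (4.1/66.4)(130 − 245.2) + 9.0 = 1.89
anchor → Form Beta (Cohort 2): y = (73.6/4.5)(1.89 − 8.1) + 244.6 = 143.0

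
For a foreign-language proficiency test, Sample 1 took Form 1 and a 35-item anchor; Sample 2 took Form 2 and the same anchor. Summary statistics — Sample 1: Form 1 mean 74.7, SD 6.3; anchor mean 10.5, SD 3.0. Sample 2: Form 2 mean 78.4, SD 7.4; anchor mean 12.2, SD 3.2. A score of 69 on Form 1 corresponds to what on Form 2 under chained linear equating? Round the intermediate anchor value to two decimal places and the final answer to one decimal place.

68.2

Form 1 → anchor (Sample 1): v = (3.0/6.3)(69 − 74.7) + 10.5 = 7.79
anchor → Form 2 (Sample 2): y = (7.4/3.2)(7.79 − 12.2) + 78.4 = 68.2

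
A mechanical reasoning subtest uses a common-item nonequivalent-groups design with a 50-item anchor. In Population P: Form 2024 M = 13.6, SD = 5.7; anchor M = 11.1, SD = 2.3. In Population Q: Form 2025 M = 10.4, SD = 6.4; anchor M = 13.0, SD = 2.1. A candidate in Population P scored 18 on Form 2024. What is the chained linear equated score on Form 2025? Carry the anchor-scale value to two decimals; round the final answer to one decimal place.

Form 2024 → anchor (Population P): v = (2.3/5.7)(18 − 13.6) + 11.1 = 12.88
anchor → Form 2025 (Population Q): y = (6.4/2.1)(12.88 − 13.0) + 10.4 = 10.0

10.0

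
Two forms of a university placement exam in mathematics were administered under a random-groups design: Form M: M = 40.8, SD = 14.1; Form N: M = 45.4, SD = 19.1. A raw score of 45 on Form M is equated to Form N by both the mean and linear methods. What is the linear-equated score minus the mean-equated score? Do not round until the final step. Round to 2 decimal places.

Mean-equated: 45 + (45.4 − 40.8) = 49.60
Linear-equated: (19.1/14.1)(45 − 40.8) + 45.4 = 51.089
Difference = 51.089 − 49.60 = 1.49

1.49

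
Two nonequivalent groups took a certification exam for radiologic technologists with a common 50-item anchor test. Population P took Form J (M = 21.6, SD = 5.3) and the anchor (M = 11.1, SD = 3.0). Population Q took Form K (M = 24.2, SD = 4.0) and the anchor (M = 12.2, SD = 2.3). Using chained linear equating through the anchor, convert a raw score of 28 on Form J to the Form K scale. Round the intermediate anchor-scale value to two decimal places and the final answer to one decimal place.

28.6

Form J → anchor (Population P): v = (3.0/5.3)(28 − 21.6) + 11.1 = 14.72
anchor → Form K (Population Q): y = (4.0/2.3)(14.72 − 12.2) + 24.2 = 28.6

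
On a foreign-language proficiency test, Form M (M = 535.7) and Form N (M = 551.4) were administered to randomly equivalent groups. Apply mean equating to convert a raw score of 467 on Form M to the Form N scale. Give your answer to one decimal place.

482.7

Mean equating: y = x + (M_Y − M_X) = 467 + (551.4 − 535.7) = 482.7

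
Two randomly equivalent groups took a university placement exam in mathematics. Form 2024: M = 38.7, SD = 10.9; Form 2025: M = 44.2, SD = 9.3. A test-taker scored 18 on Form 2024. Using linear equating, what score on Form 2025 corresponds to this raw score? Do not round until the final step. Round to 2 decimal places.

26.54

Linear equating: y = (SD_Y/SD_X)(x − M_X) + M_Y
y = (9.3/10.9)(18 − 38.7) + 44.2
y = 0.853211 × -20.7 + 44.2 = -17.6615 + 44.2 = 26.54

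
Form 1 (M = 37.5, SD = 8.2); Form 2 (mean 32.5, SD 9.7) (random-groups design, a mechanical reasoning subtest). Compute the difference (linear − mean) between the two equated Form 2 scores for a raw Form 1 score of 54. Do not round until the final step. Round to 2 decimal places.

Mean-equated: 54 + (32.5 − 37.5) = 49.00
Linear-equated: (9.7/8.2)(54 − 37.5) + 32.5 = 52.018
Difference = 52.018 − 49.00 = 3.02

3.02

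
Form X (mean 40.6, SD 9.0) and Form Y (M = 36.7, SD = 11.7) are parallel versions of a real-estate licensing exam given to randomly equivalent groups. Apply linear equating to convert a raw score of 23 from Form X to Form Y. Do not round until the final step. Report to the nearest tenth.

Linear equating: y = (SD_Y/SD_X)(x − M_X) + M_Y
y = (11.7/9.0)(23 − 40.6) + 36.7
y = 1.300000 × -17.6 + 36.7 = -22.8800 + 36.7 = 13.8

13.8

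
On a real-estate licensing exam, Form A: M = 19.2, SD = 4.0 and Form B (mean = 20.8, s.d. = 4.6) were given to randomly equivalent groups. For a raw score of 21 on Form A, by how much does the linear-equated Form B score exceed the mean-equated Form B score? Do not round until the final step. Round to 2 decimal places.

Mean-equated: 21 + (20.8 − 19.2) = 22.60
Linear-equated: (4.6/4.0)(21 − 19.2) + 20.8 = 22.870
Difference = 22.870 − 22.60 = 0.27

0.27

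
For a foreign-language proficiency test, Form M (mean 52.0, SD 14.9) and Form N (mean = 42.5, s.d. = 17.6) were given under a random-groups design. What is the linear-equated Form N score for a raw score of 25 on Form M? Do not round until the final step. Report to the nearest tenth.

Linear equating: y = (SD_Y/SD_X)(x − M_X) + M_Y
y = (17.6/14.9)(25 − 52.0) + 42.5
y = 1.181208 × -27.0 + 42.5 = -31.8926 + 42.5 = 10.6

10.6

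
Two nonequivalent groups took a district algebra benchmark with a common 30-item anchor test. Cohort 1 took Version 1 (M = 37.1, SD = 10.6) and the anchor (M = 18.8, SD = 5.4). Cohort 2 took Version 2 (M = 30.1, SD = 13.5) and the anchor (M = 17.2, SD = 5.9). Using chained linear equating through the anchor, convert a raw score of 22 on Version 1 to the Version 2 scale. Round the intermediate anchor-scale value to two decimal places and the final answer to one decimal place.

Version 1 → anchor (Cohort 1): v = (5.4/10.6)(22 − 37.1) + 18.8 = 11.11
anchor → Version 2 (Cohort 2): y = (13.5/5.9)(11.11 − 17.2) + 30.1 = 16.2

16.2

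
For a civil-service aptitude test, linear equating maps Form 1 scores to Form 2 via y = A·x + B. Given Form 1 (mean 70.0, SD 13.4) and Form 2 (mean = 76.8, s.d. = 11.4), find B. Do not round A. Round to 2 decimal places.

A = SD_Y / SD_X = 11.4 / 13.4 = 0.850746
B = M_Y − A·M_X = 76.8 − 0.850746 × 70.0 = 17.25

17.25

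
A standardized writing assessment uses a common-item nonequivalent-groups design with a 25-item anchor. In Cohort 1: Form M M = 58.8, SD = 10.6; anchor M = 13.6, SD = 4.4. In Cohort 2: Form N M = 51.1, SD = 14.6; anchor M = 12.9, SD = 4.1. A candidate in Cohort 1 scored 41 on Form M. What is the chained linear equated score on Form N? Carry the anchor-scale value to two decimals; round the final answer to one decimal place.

Form M → anchor (Cohort 1): v = (4.4/10.6)(41 − 58.8) + 13.6 = 6.21
anchor → Form N (Cohort 2): y = (14.6/4.1)(6.21 − 12.9) + 51.1 = 27.3

27.3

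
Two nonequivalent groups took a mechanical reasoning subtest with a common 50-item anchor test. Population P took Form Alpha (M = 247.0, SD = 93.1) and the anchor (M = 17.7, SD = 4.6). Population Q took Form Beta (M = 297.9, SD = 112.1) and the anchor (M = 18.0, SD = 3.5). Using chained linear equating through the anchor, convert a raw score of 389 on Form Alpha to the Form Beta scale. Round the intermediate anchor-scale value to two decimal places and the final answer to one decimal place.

Form Alpha → anchor (Population P): v = (4.6/93.1)(389 − 247.0) + 17.7 = 24.72
anchor → Form Beta (Population Q): y = (112.1/3.5)(24.72 − 18.0) + 297.9 = 513.1

513.1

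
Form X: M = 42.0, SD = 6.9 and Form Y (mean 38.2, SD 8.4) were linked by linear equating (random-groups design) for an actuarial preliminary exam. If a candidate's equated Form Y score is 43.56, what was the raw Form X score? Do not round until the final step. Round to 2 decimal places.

Invert y = (SD_Y/SD_X)(x − M_X) + M_Y:
x = (SD_X/SD_Y)(y − M_Y) + M_X = (6.9/8.4)(43.56 − 38.2) + 42.0
x = 0.821429 × 5.360 + 42.0 = 46.40

46.40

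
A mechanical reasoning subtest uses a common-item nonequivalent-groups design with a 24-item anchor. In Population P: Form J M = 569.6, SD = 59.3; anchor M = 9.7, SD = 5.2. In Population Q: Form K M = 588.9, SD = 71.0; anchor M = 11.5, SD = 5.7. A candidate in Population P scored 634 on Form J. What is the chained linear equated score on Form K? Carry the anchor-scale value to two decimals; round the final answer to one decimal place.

636.9

Form J → anchor (Population P): v = (5.2/59.3)(634 − 569.6) + 9.7 = 15.35
anchor → Form K (Population Q): y = (71.0/5.7)(15.35 − 11.5) + 588.9 = 636.9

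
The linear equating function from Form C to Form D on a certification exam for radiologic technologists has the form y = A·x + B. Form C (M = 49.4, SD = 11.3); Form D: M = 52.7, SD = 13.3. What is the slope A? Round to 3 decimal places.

1.177

A = SD_Y / SD_X = 13.3 / 11.3 = 1.177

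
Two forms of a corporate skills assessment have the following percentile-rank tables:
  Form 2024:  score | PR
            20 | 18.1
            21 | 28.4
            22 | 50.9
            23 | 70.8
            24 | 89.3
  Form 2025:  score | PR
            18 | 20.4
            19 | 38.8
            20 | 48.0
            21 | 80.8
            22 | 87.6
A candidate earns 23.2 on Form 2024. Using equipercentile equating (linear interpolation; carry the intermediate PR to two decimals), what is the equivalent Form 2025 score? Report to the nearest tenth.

PR of 23.2 on Form 2024: 70.8 + (23.2 − 23)/(24 − 23) × (89.3 − 70.8) = 74.50
On Form 2025, PR 74.50 falls between score 20 (PR 48.0) and 21 (PR 80.8).
Interpolate: 20 + (74.50 − 48.0)/(80.8 − 48.0) × (21 − 20) = 20.8

20.8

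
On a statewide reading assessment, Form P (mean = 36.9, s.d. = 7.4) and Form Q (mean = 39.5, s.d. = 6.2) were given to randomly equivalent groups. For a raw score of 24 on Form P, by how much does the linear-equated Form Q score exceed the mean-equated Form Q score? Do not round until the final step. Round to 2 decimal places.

2.09

Mean-equated: 24 + (39.5 − 36.9) = 26.60
Linear-equated: (6.2/7.4)(24 − 36.9) + 39.5 = 28.692
Difference = 28.692 − 26.60 = 2.09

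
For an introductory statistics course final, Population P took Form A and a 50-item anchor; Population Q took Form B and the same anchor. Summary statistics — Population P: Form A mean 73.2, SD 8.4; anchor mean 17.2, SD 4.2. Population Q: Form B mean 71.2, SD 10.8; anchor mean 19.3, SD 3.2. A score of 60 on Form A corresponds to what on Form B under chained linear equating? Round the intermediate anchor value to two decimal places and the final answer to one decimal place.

Form A → anchor (Population P): v = (4.2/8.4)(60 − 73.2) + 17.2 = 10.60
anchor → Form B (Population Q): y = (10.8/3.2)(10.60 − 19.3) + 71.2 = 41.8

41.8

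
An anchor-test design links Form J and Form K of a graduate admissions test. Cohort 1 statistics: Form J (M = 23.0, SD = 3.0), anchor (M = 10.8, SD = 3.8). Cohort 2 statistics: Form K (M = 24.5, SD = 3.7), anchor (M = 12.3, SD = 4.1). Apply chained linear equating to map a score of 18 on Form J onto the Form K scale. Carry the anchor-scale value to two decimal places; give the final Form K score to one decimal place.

17.4

Form J → anchor (Cohort 1): v = (3.8/3.0)(18 − 23.0) + 10.8 = 4.47
anchor → Form K (Cohort 2): y = (3.7/4.1)(4.47 − 12.3) + 24.5 = 17.4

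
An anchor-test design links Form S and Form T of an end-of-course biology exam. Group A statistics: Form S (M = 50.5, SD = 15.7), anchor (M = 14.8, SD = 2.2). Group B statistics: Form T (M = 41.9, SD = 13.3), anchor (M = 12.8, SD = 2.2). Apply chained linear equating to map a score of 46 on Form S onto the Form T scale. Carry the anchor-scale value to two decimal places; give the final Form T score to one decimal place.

50.2

Form S → anchor (Group A): v = (2.2/15.7)(46 − 50.5) + 14.8 = 14.17
anchor → Form T (Group B): y = (13.3/2.2)(14.17 − 12.8) + 41.9 = 50.2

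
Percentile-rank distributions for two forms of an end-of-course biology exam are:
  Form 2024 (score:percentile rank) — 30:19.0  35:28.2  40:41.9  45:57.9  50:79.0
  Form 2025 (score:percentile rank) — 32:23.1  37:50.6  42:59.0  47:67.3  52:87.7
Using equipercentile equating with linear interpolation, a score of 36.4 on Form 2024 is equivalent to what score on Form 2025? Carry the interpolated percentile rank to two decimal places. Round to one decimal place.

33.6

PR of 36.4 on Form 2024: 28.2 + (36.4 − 35)/(40 − 35) × (41.9 − 28.2) = 32.04
On Form 2025, PR 32.04 falls between score 32 (PR 23.1) and 37 (PR 50.6).
Interpolate: 32 + (32.04 − 23.1)/(50.6 − 23.1) × (37 − 32) = 33.6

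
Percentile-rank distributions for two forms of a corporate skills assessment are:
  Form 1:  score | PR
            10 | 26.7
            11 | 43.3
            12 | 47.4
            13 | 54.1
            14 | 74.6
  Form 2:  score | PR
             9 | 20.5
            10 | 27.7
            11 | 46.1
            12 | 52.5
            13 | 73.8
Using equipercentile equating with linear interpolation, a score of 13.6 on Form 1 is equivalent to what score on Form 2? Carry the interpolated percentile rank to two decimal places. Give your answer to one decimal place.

PR of 13.6 on Form 1: 54.1 + (13.6 − 13)/(14 − 13) × (74.6 − 54.1) = 66.40
On Form 2, PR 66.40 falls between score 12 (PR 52.5) and 13 (PR 73.8).
Interpolate: 12 + (66.40 − 52.5)/(73.8 − 52.5) × (13 − 12) = 12.7

12.7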